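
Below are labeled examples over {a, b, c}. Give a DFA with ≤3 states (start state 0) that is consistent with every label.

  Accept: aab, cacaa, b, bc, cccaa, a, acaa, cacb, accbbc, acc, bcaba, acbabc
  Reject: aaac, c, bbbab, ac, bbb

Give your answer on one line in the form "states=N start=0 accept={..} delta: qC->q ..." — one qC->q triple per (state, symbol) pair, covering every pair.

Grow the machine one transition at a time. Run the examples from 0; the earliest place one falls off (shortest prefix, ties alphabetical) gets sent to the lowest-numbered state that keeps every Accept/Reject pair distinguishable — a pair clashes when both reach the same state with identical unread suffix — and to a fresh state only if none does.
a: 0a undefined. 0a->0: ok.
b: 0b undefined. 0b->0: no, aab/bbbab meet in 0. Open state 1: 0b->1.
c: 0c undefined. 0c->0: no, cacaa/aaac meet in 0. 0c->1: no, aab/aaac meet in 1. Open state 2: 0c->2.
bb: 1b undefined. 1b->0: no, aab/bbb meet in 1. 1b->1: no, aab/bbb meet in 1. 1b->2: ok.
bc: 1c undefined. 1c->0: ok.
ca: 2a undefined. 2a->0: no, cacb/bbb meet in 2 with "b" left. 2a->1: ok.
cc: 2c undefined. 2c->0: ok.
acb: 2b undefined. 2b->0: no, aab/bbbab meet in 1. 2b->1: no, aab/bbb meet in 1. 2b->2: ok.
acaa: 1a undefined. 1a->0: ok.
All examples now run through 3 states with every (state, symbol) defined. Accept strings end in {0,1}, Reject strings end in {2}; accept={0,1}.

states=3 start=0 accept={0,1} delta: 0a->0 0b->1 0c->2 1a->0 1b->2 1c->0 2a->1 2b->2 2c->0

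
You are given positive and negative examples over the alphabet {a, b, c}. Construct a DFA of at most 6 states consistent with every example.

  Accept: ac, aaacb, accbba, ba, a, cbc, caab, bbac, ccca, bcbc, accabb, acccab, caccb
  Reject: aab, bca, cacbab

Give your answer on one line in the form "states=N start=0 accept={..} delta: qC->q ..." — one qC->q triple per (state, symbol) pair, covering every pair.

states=5 start=0 accept={0,2} delta: 0a->0 0b->1 0c->2 1a->0 1b->0 1c->2 2a->3 2b->0 2c->3 3a->3 3b->2 3c->4 4a->2 4b->0 4c->1

State merging on the prefix tree: take the shortest (then alphabetical) example prefix whose next move is undefined and point that move at state 0, else 1, else 2, ...; a target is out if some Accept/Reject pair would then sit in one state with the same input left (inseparable). If every existing state is out, open a new one.
a: 0a undefined. 0a->0: ok.
b: 0b undefined. 0b->0: no, ba/aab meet in 0. Open state 1: 0b->1.
c: 0c undefined. 0c->0: no, aaacb/aab meet in 1. 0c->1: no, ac/aab meet in 1. Open state 2: 0c->2.
ba: 1a undefined. 1a->0: ok.
bb: 1b undefined. 1b->0: ok.
bc: 1c undefined. 1c->0: no, ba/bca meet in 0. 1c->1: no, ba/bca meet in 0. 1c->2: ok.
ca: 2a undefined. 2a->0: no, ba/bca meet in 0. 2a->1: no, caab/aab meet in 1. 2a->2: no, ac/bca meet in 2. Open state 3: 2a->3.
cb: 2b undefined. 2b->0: ok.
cc: 2c undefined. 2c->0: no, ccca/bca meet in 3. 2c->1: no, ccca/bca meet in 3. 2c->2: no, ccca/bca meet in 3. 2c->3: ok.
caa: 3a undefined. 3a->0: no, caab/aab meet in 1. 3a->1: no, accabb/aab meet in 1. 3a->2: no, accabb/aab meet in 1. 3a->3: ok.
cac: 3c undefined. 3c->0: no, acccab/aab meet in 1. 3c->1: no, acccab/aab meet in 1. 3c->2: no, ccca/bca meet in 3. 3c->3: no, ccca/bca meet in 3. Open state 4: 3c->4.
accb: 3b undefined. 3b->0: no, accabb/aab meet in 1. 3b->1: no, caab/aab meet in 1. 3b->2: ok.
cacb: 4b undefined. 4b->0: ok.
cacc: 4c undefined. 4c->0: no, caccb/aab meet in 1. 4c->1: ok.
ccca: 4a undefined. 4a->0: no, acccab/aab meet in 1. 4a->1: no, ccca/aab meet in 1. 4a->2: ok.
All examples now run through 5 states with every (state, symbol) defined. Accept strings end in {0,2}, Reject strings end in {1,3}; accept={0,2}.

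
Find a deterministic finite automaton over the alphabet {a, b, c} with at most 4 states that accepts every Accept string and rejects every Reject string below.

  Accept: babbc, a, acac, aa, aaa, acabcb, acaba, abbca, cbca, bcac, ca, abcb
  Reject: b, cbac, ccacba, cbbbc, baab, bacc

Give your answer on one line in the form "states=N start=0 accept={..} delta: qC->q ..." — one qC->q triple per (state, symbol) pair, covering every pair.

states=4 start=0 accept={0,2,3} delta: 0a->0 0b->1 0c->1 1a->2 1b->0 1c->1 2a->0 2b->2 2c->3 3a->1 3b->3 3c->1

Grow the machine one transition at a time. Run the examples from 0; the earliest place one falls off (shortest prefix, ties alphabetical) gets sent to the lowest-numbered state that keeps every Accept/Reject pair distinguishable — a pair clashes when both reach the same state with identical unread suffix — and to a fresh state only if none does.
a: 0a undefined. 0a->0: ok.
b: 0b undefined. 0b->0: no, a/b meet in 0. Open state 1: 0b->1.
c: 0c undefined. 0c->0: no, acaba/ccacba meet in 1 with "a" left. 0c->1: ok.
ba: 1a undefined. 1a->0: no, acac/b meet in 1. 1a->1: no, ca/b meet in 1. Open state 2: 1a->2.
bc: 1c undefined. 1c->0: no, bcac/b meet in 1. 1c->1: ok.
cb: 1b undefined. 1b->0: ok.
baa: 2a undefined. 2a->0: ok.
bab: 2b undefined. 2b->0: no, babbc/b meet in 1. 2b->1: no, babbc/b meet in 1. 2b->2: ok.
bac: 2c undefined. 2c->0: no, acabcb/b meet in 1. 2c->1: no, babbc/b meet in 1. 2c->2: no, babbc/bacc meet in 2. Open state 3: 2c->3.
bacc: 3c undefined. 3c->0: no, a/bacc meet in 0. 3c->1: ok.
ccacb: 3b undefined. 3b->0: no, a/ccacba meet in 0. 3b->1: no, acabcb/b meet in 1. 3b->2: no, a/ccacba meet in 0. 3b->3: ok.
ccacba: 3a undefined. 3a->0: no, a/ccacba meet in 0. 3a->1: ok.
All examples now run through 4 states with every (state, symbol) defined. Accept strings end in {0,2,3}, Reject strings end in {1}; accept={0,2,3}.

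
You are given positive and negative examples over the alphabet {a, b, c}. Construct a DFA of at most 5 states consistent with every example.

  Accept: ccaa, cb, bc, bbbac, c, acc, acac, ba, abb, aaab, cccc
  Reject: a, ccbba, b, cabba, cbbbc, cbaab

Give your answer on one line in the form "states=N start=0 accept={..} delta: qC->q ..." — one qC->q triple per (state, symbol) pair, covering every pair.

states=4 start=0 accept={0,2} delta: 0a->1 0b->1 0c->2 1a->0 1b->2 1c->0 2a->1 2b->0 2c->3 3a->1 3b->1 3c->0

State merging on the prefix tree: take the shortest (then alphabetical) example prefix whose next move is undefined and point that move at state 0, else 1, else 2, ...; a target is out if some Accept/Reject pair would then sit in one state with the same input left (inseparable). If every existing state is out, open a new one.
a: 0a undefined. 0a->0: no, aaab/b meet in 0 with "b" left. Open state 1: 0a->1.
b: 0b undefined. 0b->0: no, ba/a meet in 1. 0b->1: ok.
c: 0c undefined. 0c->0: no, cb/a meet in 1. 0c->1: no, c/a meet in 1. Open state 2: 0c->2.
aa: 1a undefined. 1a->0: ok.
ab: 1b undefined. 1b->0: no, abb/a meet in 1. 1b->1: no, abb/a meet in 1. 1b->2: ok.
ac: 1c undefined. 1c->0: ok.
ca: 2a undefined. 2a->0: no, bc/cabba meet in 0. 2a->1: ok.
cb: 2b undefined. 2b->0: ok.
cc: 2c undefined. 2c->0: no, ccaa/cbbbc meet in 0. 2c->1: no, ccaa/a meet in 1. 2c->2: no, ccaa/ccbba meet in 0. Open state 3: 2c->3.
cca: 3a undefined. 3a->0: no, ccaa/a meet in 1. 3a->1: ok.
ccb: 3b undefined. 3b->0: no, ccaa/ccbba meet in 0. 3b->1: ok.
ccc: 3c undefined. 3c->0: ok.
All examples now run through 4 states with every (state, symbol) defined. Accept strings end in {0,2}, Reject strings end in {1,3}; accept={0,2}.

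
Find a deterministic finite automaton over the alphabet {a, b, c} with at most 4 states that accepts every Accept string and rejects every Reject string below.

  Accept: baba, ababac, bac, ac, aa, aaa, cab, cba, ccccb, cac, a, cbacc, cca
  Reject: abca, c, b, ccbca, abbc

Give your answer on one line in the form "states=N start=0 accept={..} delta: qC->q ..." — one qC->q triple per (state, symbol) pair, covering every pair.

states=4 start=0 accept={1,3} delta: 0a->1 0b->0 0c->2 1a->1 1b->0 1c->1 2a->2 2b->1 2c->3 3a->1 3b->0 3c->0

Fold the examples into a partial DFA from state 0: repeatedly fix the first undefined (state, symbol) met by the shortest-then-alphabetical prefix, trying targets in increasing order and rejecting any under which an Accept and a Reject string meet in one state with the same remainder; add a state when all current targets are rejected. Accepting states are where Accept strings end.
a: 0a undefined. 0a->0: no, ac/c meet in 0 with "c" left. Open state 1: 0a->1.
b: 0b undefined. 0b->0: ok.
c: 0c undefined. 0c->0: no, cba/ccbca meet in 1. 0c->1: no, a/c meet in 1. Open state 2: 0c->2.
aa: 1a undefined. 1a->0: no, aa/b meet in 0. 1a->1: ok.
ab: 1b undefined. 1b->0: ok.
ac: 1c undefined. 1c->0: no, ababac/b meet in 0. 1c->1: ok.
ca: 2a undefined. 2a->0: no, cab/abca meet in 0. 2a->1: no, baba/abca meet in 1. 2a->2: ok.
cb: 2b undefined. 2b->0: no, cab/b meet in 0. 2b->1: ok.
cc: 2c undefined. 2c->0: no, ccccb/b meet in 0. 2c->1: no, ccccb/b meet in 0. 2c->2: no, baba/ccbca meet in 1. Open state 3: 2c->3.
cca: 3a undefined. 3a->0: no, cca/b meet in 0. 3a->1: ok.
ccb: 3b undefined. 3b->0: ok.
ccc: 3c undefined. 3c->0: ok.
All examples now run through 4 states with every (state, symbol) defined. Accept strings end in {1,3}, Reject strings end in {0,2}; accept={1,3}.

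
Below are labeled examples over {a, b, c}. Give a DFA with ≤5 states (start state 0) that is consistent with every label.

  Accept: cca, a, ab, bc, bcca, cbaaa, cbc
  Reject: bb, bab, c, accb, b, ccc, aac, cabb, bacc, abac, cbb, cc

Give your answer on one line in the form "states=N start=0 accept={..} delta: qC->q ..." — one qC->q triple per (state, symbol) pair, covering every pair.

states=4 start=0 accept={1,3} delta: 0a->1 0b->2 0c->0 1a->0 1b->3 1c->0 2a->3 2b->0 2c->1 3a->0 3b->0 3c->0

Grow the machine one transition at a time. Run the examples from 0; the earliest place one falls off (shortest prefix, ties alphabetical) gets sent to the lowest-numbered state that keeps every Accept/Reject pair distinguishable — a pair clashes when both reach the same state with identical unread suffix — and to a fresh state only if none does.
a: 0a undefined. 0a->0: no, ab/b meet in 0 with "b" left. Open state 1: 0a->1.
b: 0b undefined. 0b->0: no, ab/bab meet in 1 with "b" left. 0b->1: no, a/b meet in 1. Open state 2: 0b->2.
c: 0c undefined. 0c->0: ok.
aa: 1a undefined. 1a->0: ok.
ab: 1b undefined. 1b->0: no, ab/c meet in 0. 1b->1: no, cca/cabb meet in 1. 1b->2: no, ab/b meet in 2. Open state 3: 1b->3.
ac: 1c undefined. 1c->0: ok.
ba: 2a undefined. 2a->0: no, cbaaa/c meet in 0. 2a->1: no, ab/bab meet in 3. 2a->2: no, cbaaa/accb meet in 2. 2a->3: ok.
bb: 2b undefined. 2b->0: ok.
bc: 2c undefined. 2c->0: no, bc/bb meet in 0. 2c->1: ok.
aba: 3a undefined. 3a->0: ok.
bab: 3b undefined. 3b->0: ok.
bac: 3c undefined. 3c->0: ok.
All examples now run through 4 states with every (state, symbol) defined. Accept strings end in {1,3}, Reject strings end in {0,2}; accept={1,3}.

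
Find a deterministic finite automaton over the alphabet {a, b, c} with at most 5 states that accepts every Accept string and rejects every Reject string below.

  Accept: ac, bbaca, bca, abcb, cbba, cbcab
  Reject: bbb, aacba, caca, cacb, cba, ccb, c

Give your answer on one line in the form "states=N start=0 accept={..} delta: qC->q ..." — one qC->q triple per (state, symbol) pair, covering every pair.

Grow the machine one transition at a time. Run the examples from 0; the earliest place one falls off (shortest prefix, ties alphabetical) gets sent to the lowest-numbered state that keeps every Accept/Reject pair distinguishable — a pair clashes when both reach the same state with identical unread suffix — and to a fresh state only if none does.
a: 0a undefined. 0a->0: no, ac/c meet in 0 with "c" left. Open state 1: 0a->1.
b: 0b undefined. 0b->0: ok.
c: 0c undefined. 0c->0: no, bbaca/caca meet in 1 with "ca" left. 0c->1: ok.
aa: 1a undefined. 1a->0: no, bca/bbb meet in 0. 1a->1: no, bbaca/caca meet in 1 with "ca" left. Open state 2: 1a->2.
ab: 1b undefined. 1b->0: no, abcb/bbb meet in 0. 1b->1: no, bca/cba meet in 2. 1b->2: no, abcb/cacb meet in 2 with "cb" left. Open state 3: 1b->3.
ac: 1c undefined. 1c->0: no, ac/bbb meet in 0. 1c->1: no, ac/c meet in 1. 1c->2: ok.
aac: 2c undefined. 2c->0: ok.
abc: 3c undefined. 3c->0: no, abcb/bbb meet in 0. 3c->1: no, cbcab/ccb meet in 2 with "b" left. 3c->2: no, abcb/ccb meet in 2 with "b" left. 3c->3: ok.
cba: 3a undefined. 3a->0: no, cbcab/bbb meet in 0. 3a->1: ok.
cbb: 3b undefined. 3b->0: no, abcb/bbb meet in 0. 3b->1: no, abcb/aacba meet in 1. 3b->2: ok.
ccb: 2b undefined. 2b->0: ok.
cbba: 2a undefined. 2a->0: no, bbaca/bbb meet in 0. 2a->1: no, bbaca/aacba meet in 1. 2a->2: ok.
All examples now run through 4 states with every (state, symbol) defined. Accept strings end in {2,3}, Reject strings end in {0,1}; accept={2,3}.

states=4 start=0 accept={2,3} delta: 0a->1 0b->0 0c->1 1a->2 1b->3 1c->2 2a->2 2b->0 2c->0 3a->1 3b->2 3c->3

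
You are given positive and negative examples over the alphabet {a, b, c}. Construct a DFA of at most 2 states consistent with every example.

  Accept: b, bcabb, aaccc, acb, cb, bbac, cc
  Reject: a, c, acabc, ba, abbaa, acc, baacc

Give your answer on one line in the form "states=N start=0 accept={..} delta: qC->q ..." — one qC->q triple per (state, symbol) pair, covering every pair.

states=2 start=0 accept={0} delta: 0a->1 0b->0 0c->1 1a->1 1b->0 1c->0

Fold the examples into a partial DFA from state 0: repeatedly fix the first undefined (state, symbol) met by the shortest-then-alphabetical prefix, trying targets in increasing order and rejecting any under which an Accept and a Reject string meet in one state with the same remainder; add a state when all current targets are rejected. Accepting states are where Accept strings end.
a: 0a undefined. 0a->0: no, cc/acc meet in 0 with "cc" left. Open state 1: 0a->1.
b: 0b undefined. 0b->0: ok.
c: 0c undefined. 0c->0: no, b/c meet in 0. 0c->1: ok.
aa: 1a undefined. 1a->0: no, aaccc/acc meet in 1 with "cc" left. 1a->1: ok.
ab: 1b undefined. 1b->0: ok.
ac: 1c undefined. 1c->0: ok.
All examples now run through 2 states with every (state, symbol) defined. Accept strings end in {0}, Reject strings end in {1}; accept={0}.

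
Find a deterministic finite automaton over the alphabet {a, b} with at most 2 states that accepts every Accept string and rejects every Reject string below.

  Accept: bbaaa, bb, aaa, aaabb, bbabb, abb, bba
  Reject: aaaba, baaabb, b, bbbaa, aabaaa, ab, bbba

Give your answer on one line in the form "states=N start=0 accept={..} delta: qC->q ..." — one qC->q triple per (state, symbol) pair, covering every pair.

states=2 start=0 accept={0} delta: 0a->0 0b->1 1a->1 1b->0

Fold the examples into a partial DFA from state 0: repeatedly fix the first undefined (state, symbol) met by the shortest-then-alphabetical prefix, trying targets in increasing order and rejecting any under which an Accept and a Reject string meet in one state with the same remainder; add a state when all current targets are rejected. Accepting states are where Accept strings end.
a: 0a undefined. 0a->0: ok.
b: 0b undefined. 0b->0: no, bbaaa/aaaba meet in 0. Open state 1: 0b->1.
ba: 1a undefined. 1a->0: no, bb/baaabb meet in 1 with "b" left. 1a->1: ok.
bb: 1b undefined. 1b->0: ok.
All examples now run through 2 states with every (state, symbol) defined. Accept strings end in {0}, Reject strings end in {1}; accept={0}.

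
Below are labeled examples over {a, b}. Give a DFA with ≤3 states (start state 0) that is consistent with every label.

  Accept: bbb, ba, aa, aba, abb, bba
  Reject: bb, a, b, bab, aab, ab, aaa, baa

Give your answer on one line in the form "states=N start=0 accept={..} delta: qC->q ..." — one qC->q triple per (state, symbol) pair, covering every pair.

Grow the machine one transition at a time. Run the examples from 0; the earliest place one falls off (shortest prefix, ties alphabetical) gets sent to the lowest-numbered state that keeps every Accept/Reject pair distinguishable — a pair clashes when both reach the same state with identical unread suffix — and to a fresh state only if none does.
a: 0a undefined. 0a->0: no, aa/a meet in 0. Open state 1: 0a->1.
b: 0b undefined. 0b->0: no, bbb/bb meet in 0. 0b->1: ok.
aa: 1a undefined. 1a->0: ok.
ab: 1b undefined. 1b->0: no, bbb/a meet in 1. 1b->1: no, bbb/bb meet in 1. Open state 2: 1b->2.
aba: 2a undefined. 2a->0: ok.
abb: 2b undefined. 2b->0: ok.
All examples now run through 3 states with every (state, symbol) defined. Accept strings end in {0}, Reject strings end in {1,2}; accept={0}.

states=3 start=0 accept={0} delta: 0a->1 0b->1 1a->0 1b->2 2a->0 2b->0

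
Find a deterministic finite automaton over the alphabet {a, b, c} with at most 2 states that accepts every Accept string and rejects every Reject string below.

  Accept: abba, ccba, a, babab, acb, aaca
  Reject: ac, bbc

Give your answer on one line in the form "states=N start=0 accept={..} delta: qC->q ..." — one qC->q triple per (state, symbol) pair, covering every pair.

states=2 start=0 accept={0} delta: 0a->0 0b->0 0c->1 1a->0 1b->0 1c->0

State merging on the prefix tree: take the shortest (then alphabetical) example prefix whose next move is undefined and point that move at state 0, else 1, else 2, ...; a target is out if some Accept/Reject pair would then sit in one state with the same input left (inseparable). If every existing state is out, open a new one.
a: 0a undefined. 0a->0: ok.
b: 0b undefined. 0b->0: ok.
c: 0c undefined. 0c->0: no, abba/ac meet in 0. Open state 1: 0c->1.
cc: 1c undefined. 1c->0: ok.
acb: 1b undefined. 1b->0: ok.
aaca: 1a undefined. 1a->0: ok.
All examples now run through 2 states with every (state, symbol) defined. Accept strings end in {0}, Reject strings end in {1}; accept={0}.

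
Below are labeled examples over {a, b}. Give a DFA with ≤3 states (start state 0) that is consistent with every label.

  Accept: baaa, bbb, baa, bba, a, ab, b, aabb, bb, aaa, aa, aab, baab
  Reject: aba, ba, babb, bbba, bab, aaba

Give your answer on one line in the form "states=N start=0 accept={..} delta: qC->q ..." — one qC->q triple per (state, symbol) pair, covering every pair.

states=3 start=0 accept={0,1} delta: 0a->0 0b->1 1a->2 1b->0 2a->0 2b->2

Grow the machine one transition at a time. Run the examples from 0; the earliest place one falls off (shortest prefix, ties alphabetical) gets sent to the lowest-numbered state that keeps every Accept/Reject pair distinguishable — a pair clashes when both reach the same state with identical unread suffix — and to a fresh state only if none does.
a: 0a undefined. 0a->0: ok.
b: 0b undefined. 0b->0: no, baaa/aba meet in 0. Open state 1: 0b->1.
ba: 1a undefined. 1a->0: no, baaa/aba meet in 0. 1a->1: no, baaa/aba meet in 1. Open state 2: 1a->2.
bb: 1b undefined. 1b->0: ok.
baa: 2a undefined. 2a->0: ok.
bab: 2b undefined. 2b->0: no, baaa/bab meet in 0. 2b->1: no, baaa/babb meet in 0. 2b->2: ok.
All examples now run through 3 states with every (state, symbol) defined. Accept strings end in {0,1}, Reject strings end in {2}; accept={0,1}.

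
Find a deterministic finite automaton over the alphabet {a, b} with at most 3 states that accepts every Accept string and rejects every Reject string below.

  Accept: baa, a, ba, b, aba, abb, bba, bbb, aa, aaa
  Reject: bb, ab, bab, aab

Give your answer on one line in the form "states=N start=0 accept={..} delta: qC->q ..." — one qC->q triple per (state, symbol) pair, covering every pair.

Grow the machine one transition at a time. Run the examples from 0; the earliest place one falls off (shortest prefix, ties alphabetical) gets sent to the lowest-numbered state that keeps every Accept/Reject pair distinguishable — a pair clashes when both reach the same state with identical unread suffix — and to a fresh state only if none does.
a: 0a undefined. 0a->0: no, b/ab meet in 0 with "b" left. Open state 1: 0a->1.
b: 0b undefined. 0b->0: no, b/bb meet in 0. 0b->1: ok.
aa: 1a undefined. 1a->0: no, baa/bab meet in 1. 1a->1: ok.
ab: 1b undefined. 1b->0: ok.
All examples now run through 2 states with every (state, symbol) defined. Accept strings end in {1}, Reject strings end in {0}; accept={1}.

states=2 start=0 accept={1} delta: 0a->1 0b->1 1a->1 1b->0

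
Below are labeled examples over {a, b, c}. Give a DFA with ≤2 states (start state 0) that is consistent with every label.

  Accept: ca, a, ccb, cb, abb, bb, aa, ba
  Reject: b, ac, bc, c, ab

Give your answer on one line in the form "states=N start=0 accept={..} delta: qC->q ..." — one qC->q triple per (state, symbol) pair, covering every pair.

State merging on the prefix tree: take the shortest (then alphabetical) example prefix whose next move is undefined and point that move at state 0, else 1, else 2, ...; a target is out if some Accept/Reject pair would then sit in one state with the same input left (inseparable). If every existing state is out, open a new one.
a: 0a undefined. 0a->0: ok.
b: 0b undefined. 0b->0: no, a/b meet in 0. Open state 1: 0b->1.
c: 0c undefined. 0c->0: no, ca/ac meet in 0. 0c->1: ok.
ba: 1a undefined. 1a->0: ok.
bb: 1b undefined. 1b->0: ok.
bc: 1c undefined. 1c->0: no, ca/bc meet in 0. 1c->1: ok.
All examples now run through 2 states with every (state, symbol) defined. Accept strings end in {0}, Reject strings end in {1}; accept={0}.

states=2 start=0 accept={0} delta: 0a->0 0b->1 0c->1 1a->0 1b->0 1c->1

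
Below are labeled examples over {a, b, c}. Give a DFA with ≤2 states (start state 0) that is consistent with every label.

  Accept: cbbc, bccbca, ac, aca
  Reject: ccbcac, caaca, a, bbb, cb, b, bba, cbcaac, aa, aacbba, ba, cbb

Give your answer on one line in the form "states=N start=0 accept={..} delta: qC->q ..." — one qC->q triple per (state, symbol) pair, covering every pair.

states=2 start=0 accept={1} delta: 0a->0 0b->0 0c->1 1a->1 1b->0 1c->0

Grow the machine one transition at a time. Run the examples from 0; the earliest place one falls off (shortest prefix, ties alphabetical) gets sent to the lowest-numbered state that keeps every Accept/Reject pair distinguishable — a pair clashes when both reach the same state with identical unread suffix — and to a fresh state only if none does.
a: 0a undefined. 0a->0: ok.
b: 0b undefined. 0b->0: ok.
c: 0c undefined. 0c->0: no, cbbc/ccbcac meet in 0. Open state 1: 0c->1.
ca: 1a undefined. 1a->0: no, aca/caaca meet in 0. 1a->1: ok.
cb: 1b undefined. 1b->0: ok.
cc: 1c undefined. 1c->0: ok.
All examples now run through 2 states with every (state, symbol) defined. Accept strings end in {1}, Reject strings end in {0}; accept={1}.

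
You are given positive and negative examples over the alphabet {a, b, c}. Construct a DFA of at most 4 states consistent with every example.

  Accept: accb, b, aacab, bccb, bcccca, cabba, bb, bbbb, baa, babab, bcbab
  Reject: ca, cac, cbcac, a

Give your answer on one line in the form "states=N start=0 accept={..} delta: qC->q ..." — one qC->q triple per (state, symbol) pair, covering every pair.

states=3 start=0 accept={1} delta: 0a->0 0b->1 0c->0 1a->1 1b->1 1c->2 2a->0 2b->0 2c->1

State merging on the prefix tree: take the shortest (then alphabetical) example prefix whose next move is undefined and point that move at state 0, else 1, else 2, ...; a target is out if some Accept/Reject pair would then sit in one state with the same input left (inseparable). If every existing state is out, open a new one.
a: 0a undefined. 0a->0: ok.
b: 0b undefined. 0b->0: no, b/a meet in 0. Open state 1: 0b->1.
c: 0c undefined. 0c->0: ok.
ba: 1a undefined. 1a->0: no, baa/ca meet in 0. 1a->1: ok.
bb: 1b undefined. 1b->0: no, cabba/ca meet in 0. 1b->1: ok.
bc: 1c undefined. 1c->0: no, bcccca/ca meet in 0. 1c->1: no, accb/cbcac meet in 1. Open state 2: 1c->2.
bcb: 2b undefined. 2b->0: ok.
bcc: 2c undefined. 2c->0: no, bcccca/ca meet in 0. 2c->1: ok.
cbca: 2a undefined. 2a->0: ok.
All examples now run through 3 states with every (state, symbol) defined. Accept strings end in {1}, Reject strings end in {0}; accept={1}.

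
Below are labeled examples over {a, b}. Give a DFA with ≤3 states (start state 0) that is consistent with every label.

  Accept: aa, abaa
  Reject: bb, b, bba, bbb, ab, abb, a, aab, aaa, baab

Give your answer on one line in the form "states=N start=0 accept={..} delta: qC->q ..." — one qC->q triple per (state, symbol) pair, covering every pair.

Fold the examples into a partial DFA from state 0: repeatedly fix the first undefined (state, symbol) met by the shortest-then-alphabetical prefix, trying targets in increasing order and rejecting any under which an Accept and a Reject string meet in one state with the same remainder; add a state when all current targets are rejected. Accepting states are where Accept strings end.
a: 0a undefined. 0a->0: no, aa/a meet in 0. Open state 1: 0a->1.
b: 0b undefined. 0b->0: ok.
aa: 1a undefined. 1a->0: no, aa/bb meet in 0. 1a->1: no, aa/bba meet in 1. Open state 2: 1a->2.
ab: 1b undefined. 1b->0: ok.
aaa: 2a undefined. 2a->0: ok.
aab: 2b undefined. 2b->0: ok.
All examples now run through 3 states with every (state, symbol) defined. Accept strings end in {2}, Reject strings end in {0,1}; accept={2}.

states=3 start=0 accept={2} delta: 0a->1 0b->0 1a->2 1b->0 2a->0 2b->0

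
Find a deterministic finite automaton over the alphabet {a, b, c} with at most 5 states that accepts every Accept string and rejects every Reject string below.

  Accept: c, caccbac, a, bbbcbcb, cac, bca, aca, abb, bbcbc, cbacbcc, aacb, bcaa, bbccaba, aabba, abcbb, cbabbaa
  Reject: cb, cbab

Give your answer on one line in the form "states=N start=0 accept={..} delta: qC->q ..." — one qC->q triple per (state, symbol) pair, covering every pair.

states=3 start=0 accept={0,1} delta: 0a->1 0b->0 0c->1 1a->1 1b->2 1c->0 2a->1 2b->0 2c->0

Grow the machine one transition at a time. Run the examples from 0; the earliest place one falls off (shortest prefix, ties alphabetical) gets sent to the lowest-numbered state that keeps every Accept/Reject pair distinguishable — a pair clashes when both reach the same state with identical unread suffix — and to a fresh state only if none does.
a: 0a undefined. 0a->0: no, aacb/cb meet in 0 with "cb" left. Open state 1: 0a->1.
b: 0b undefined. 0b->0: ok.
c: 0c undefined. 0c->0: no, c/cb meet in 0. 0c->1: ok.
aa: 1a undefined. 1a->0: no, aacb/cb meet in 1 with "b" left. 1a->1: ok.
ab: 1b undefined. 1b->0: no, bbbcbcb/cb meet in 0. 1b->1: no, c/cb meet in 1. Open state 2: 1b->2.
ac: 1c undefined. 1c->0: ok.
abb: 2b undefined. 2b->0: ok.
abc: 2c undefined. 2c->0: ok.
cba: 2a undefined. 2a->0: no, bbbcbcb/cbab meet in 0. 2a->1: ok.
All examples now run through 3 states with every (state, symbol) defined. Accept strings end in {0,1}, Reject strings end in {2}; accept={0,1}.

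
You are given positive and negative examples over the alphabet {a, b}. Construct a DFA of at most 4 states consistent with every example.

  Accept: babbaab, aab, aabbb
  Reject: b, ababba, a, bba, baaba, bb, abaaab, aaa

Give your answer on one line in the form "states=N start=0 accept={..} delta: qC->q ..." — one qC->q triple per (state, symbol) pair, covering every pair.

State merging on the prefix tree: take the shortest (then alphabetical) example prefix whose next move is undefined and point that move at state 0, else 1, else 2, ...; a target is out if some Accept/Reject pair would then sit in one state with the same input left (inseparable). If every existing state is out, open a new one.
a: 0a undefined. 0a->0: no, aab/b meet in 0 with "b" left. Open state 1: 0a->1.
b: 0b undefined. 0b->0: ok.
aa: 1a undefined. 1a->0: no, aab/b meet in 0. 1a->1: ok.
ab: 1b undefined. 1b->0: no, babbaab/b meet in 0. 1b->1: no, babbaab/ababba meet in 1. Open state 2: 1b->2.
aba: 2a undefined. 2a->0: no, aab/abaaab meet in 2. 2a->1: no, aab/abaaab meet in 2. 2a->2: no, aab/baaba meet in 2. Open state 3: 2a->3.
aabb: 2b undefined. 2b->0: no, aabbb/b meet in 0. 2b->1: ok.
abaa: 3a undefined. 3a->0: no, babbaab/abaaab meet in 2. 3a->1: no, babbaab/abaaab meet in 2. 3a->2: ok.
abab: 3b undefined. 3b->0: ok.
All examples now run through 4 states with every (state, symbol) defined. Accept strings end in {2}, Reject strings end in {0,1,3}; accept={2}.

states=4 start=0 accept={2} delta: 0a->1 0b->0 1a->1 1b->2 2a->3 2b->1 3a->2 3b->0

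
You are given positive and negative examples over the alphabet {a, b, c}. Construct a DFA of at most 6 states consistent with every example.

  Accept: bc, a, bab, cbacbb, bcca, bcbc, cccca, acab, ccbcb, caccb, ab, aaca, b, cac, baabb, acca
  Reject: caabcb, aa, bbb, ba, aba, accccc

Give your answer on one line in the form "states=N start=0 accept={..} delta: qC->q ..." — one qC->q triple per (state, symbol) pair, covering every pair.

Grow the machine one transition at a time. Run the examples from 0; the earliest place one falls off (shortest prefix, ties alphabetical) gets sent to the lowest-numbered state that keeps every Accept/Reject pair distinguishable — a pair clashes when both reach the same state with identical unread suffix — and to a fresh state only if none does.
a: 0a undefined. 0a->0: no, a/aa meet in 0. Open state 1: 0a->1.
b: 0b undefined. 0b->0: no, a/ba meet in 1. 0b->1: ok.
c: 0c undefined. 0c->0: ok.
aa: 1a undefined. 1a->0: no, ccbcb/caabcb meet in 1 with "cb" left. 1a->1: no, a/aa meet in 1. Open state 2: 1a->2.
ab: 1b undefined. 1b->0: no, a/bbb meet in 1. 1b->1: no, a/bbb meet in 1. 1b->2: no, bab/bbb meet in 2 with "b" left. Open state 3: 1b->3.
ac: 1c undefined. 1c->0: no, bc/accccc meet in 0. 1c->1: no, bc/accccc meet in 1. 1c->2: no, bc/aa meet in 2. 1c->3: no, ccbcb/bbb meet in 3 with "b" left. Open state 4: 1c->4.
aac: 2c undefined. 2c->0: ok.
aba: 3a undefined. 3a->0: ok.
aca: 4a undefined. 4a->0: ok.
acc: 4c undefined. 4c->0: ok.
baa: 2a undefined. 2a->0: ok.
bab: 2b undefined. 2b->0: no, a/caabcb meet in 1. 2b->1: no, ccbcb/caabcb meet in 4 with "b" left. 2b->2: no, a/caabcb meet in 1. 2b->3: ok.
bbb: 3b undefined. 3b->0: ok.
bcb: 4b undefined. 4b->0: no, bcbc/bbb meet in 0. 4b->1: ok.
caabc: 3c undefined. 3c->0: no, a/caabcb meet in 1. 3c->1: no, bab/caabcb meet in 3. 3c->2: no, bab/caabcb meet in 3. 3c->3: ok.
All examples now run through 5 states with every (state, symbol) defined. Accept strings end in {1,3,4}, Reject strings end in {0,2}; accept={1,3,4}.

states=5 start=0 accept={1,3,4} delta: 0a->1 0b->1 0c->0 1a->2 1b->3 1c->4 2a->0 2b->3 2c->0 3a->0 3b->0 3c->3 4a->0 4b->1 4c->0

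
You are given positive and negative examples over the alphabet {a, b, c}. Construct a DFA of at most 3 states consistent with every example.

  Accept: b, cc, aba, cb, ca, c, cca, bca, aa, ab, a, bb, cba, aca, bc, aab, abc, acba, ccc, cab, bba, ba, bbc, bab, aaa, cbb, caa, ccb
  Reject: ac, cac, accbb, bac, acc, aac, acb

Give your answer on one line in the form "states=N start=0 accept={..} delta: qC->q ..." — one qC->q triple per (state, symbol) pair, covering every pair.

Fold the examples into a partial DFA from state 0: repeatedly fix the first undefined (state, symbol) met by the shortest-then-alphabetical prefix, trying targets in increasing order and rejecting any under which an Accept and a Reject string meet in one state with the same remainder; add a state when all current targets are rejected. Accepting states are where Accept strings end.
a: 0a undefined. 0a->0: no, cc/acc meet in 0 with "cc" left. Open state 1: 0a->1.
b: 0b undefined. 0b->0: ok.
c: 0c undefined. 0c->0: ok.
aa: 1a undefined. 1a->0: no, b/aac meet in 0. 1a->1: ok.
ab: 1b undefined. 1b->0: ok.
ac: 1c undefined. 1c->0: no, b/ac meet in 0. 1c->1: no, b/accbb meet in 0. Open state 2: 1c->2.
aca: 2a undefined. 2a->0: ok.
acb: 2b undefined. 2b->0: no, b/acb meet in 0. 2b->1: no, aba/acb meet in 1. 2b->2: ok.
acc: 2c undefined. 2c->0: no, b/accbb meet in 0. 2c->1: no, b/accbb meet in 0. 2c->2: ok.
All examples now run through 3 states with every (state, symbol) defined. Accept strings end in {0,1}, Reject strings end in {2}; accept={0,1}.

states=3 start=0 accept={0,1} delta: 0a->1 0b->0 0c->0 1a->1 1b->0 1c->2 2a->0 2b->2 2c->2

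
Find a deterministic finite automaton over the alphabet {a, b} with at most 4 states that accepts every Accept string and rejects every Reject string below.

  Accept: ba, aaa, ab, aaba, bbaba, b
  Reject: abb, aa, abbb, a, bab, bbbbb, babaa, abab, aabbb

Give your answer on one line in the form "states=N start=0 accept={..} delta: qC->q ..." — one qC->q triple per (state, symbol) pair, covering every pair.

states=4 start=0 accept={0,2} delta: 0a->1 0b->2 1a->3 1b->2 2a->2 2b->3 3a->0 3b->3

Grow the machine one transition at a time. Run the examples from 0; the earliest place one falls off (shortest prefix, ties alphabetical) gets sent to the lowest-numbered state that keeps every Accept/Reject pair distinguishable — a pair clashes when both reach the same state with identical unread suffix — and to a fresh state only if none does.
a: 0a undefined. 0a->0: no, aaa/aa meet in 0. Open state 1: 0a->1.
b: 0b undefined. 0b->0: no, ba/a meet in 1. 0b->1: no, ba/aa meet in 1 with "a" left. Open state 2: 0b->2.
aa: 1a undefined. 1a->0: no, aaa/a meet in 1. 1a->1: no, aaa/aa meet in 1. 1a->2: no, b/aa meet in 2. Open state 3: 1a->3.
ab: 1b undefined. 1b->0: no, ab/abab meet in 0. 1b->1: no, ab/abb meet in 1. 1b->2: ok.
ba: 2a undefined. 2a->0: no, ab/bab meet in 2. 2a->1: no, ba/a meet in 1. 2a->2: ok.
bb: 2b undefined. 2b->0: no, ba/abbb meet in 2. 2b->1: no, ba/abbb meet in 2. 2b->2: no, ba/abb meet in 2. 2b->3: ok.
aaa: 3a undefined. 3a->0: ok.
aab: 3b undefined. 3b->0: no, aaa/abbb meet in 0. 3b->1: no, aaba/abb meet in 3. 3b->2: no, ba/abbb meet in 2. 3b->3: ok.
All examples now run through 4 states with every (state, symbol) defined. Accept strings end in {0,2}, Reject strings end in {1,3}; accept={0,2}.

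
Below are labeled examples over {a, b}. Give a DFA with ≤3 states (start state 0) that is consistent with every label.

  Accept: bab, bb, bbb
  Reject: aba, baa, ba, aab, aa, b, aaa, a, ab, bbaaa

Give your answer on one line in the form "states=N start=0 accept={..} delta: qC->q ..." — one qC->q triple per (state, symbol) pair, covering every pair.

states=3 start=0 accept={2} delta: 0a->0 0b->1 1a->1 1b->2 2a->0 2b->2

Grow the machine one transition at a time. Run the examples from 0; the earliest place one falls off (shortest prefix, ties alphabetical) gets sent to the lowest-numbered state that keeps every Accept/Reject pair distinguishable — a pair clashes when both reach the same state with identical unread suffix — and to a fresh state only if none does.
a: 0a undefined. 0a->0: ok.
b: 0b undefined. 0b->0: no, bab/aba meet in 0. Open state 1: 0b->1.
ba: 1a undefined. 1a->0: no, bab/aab meet in 1. 1a->1: ok.
bb: 1b undefined. 1b->0: no, bab/aa meet in 0. 1b->1: no, bab/aba meet in 1. Open state 2: 1b->2.
bba: 2a undefined. 2a->0: ok.
bbb: 2b undefined. 2b->0: no, bbb/aa meet in 0. 2b->1: no, bbb/aba meet in 1. 2b->2: ok.
All examples now run through 3 states with every (state, symbol) defined. Accept strings end in {2}, Reject strings end in {0,1}; accept={2}.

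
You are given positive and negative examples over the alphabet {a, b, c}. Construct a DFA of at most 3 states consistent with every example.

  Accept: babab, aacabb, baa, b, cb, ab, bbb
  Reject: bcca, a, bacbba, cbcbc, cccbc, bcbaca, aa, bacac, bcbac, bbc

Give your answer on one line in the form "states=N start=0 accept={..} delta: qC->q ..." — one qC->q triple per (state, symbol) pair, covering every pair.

states=3 start=0 accept={1} delta: 0a->0 0b->1 0c->0 1a->1 1b->1 1c->2 2a->0 2b->2 2c->0

State merging on the prefix tree: take the shortest (then alphabetical) example prefix whose next move is undefined and point that move at state 0, else 1, else 2, ...; a target is out if some Accept/Reject pair would then sit in one state with the same input left (inseparable). If every existing state is out, open a new one.
a: 0a undefined. 0a->0: ok.
b: 0b undefined. 0b->0: no, babab/a meet in 0. Open state 1: 0b->1.
c: 0c undefined. 0c->0: ok.
ba: 1a undefined. 1a->0: no, baa/a meet in 0. 1a->1: ok.
bb: 1b undefined. 1b->0: no, aacabb/a meet in 0. 1b->1: ok.
bc: 1c undefined. 1c->0: no, babab/bacbba meet in 1. 1c->1: no, babab/bcca meet in 1. Open state 2: 1c->2.
bcb: 2b undefined. 2b->0: no, babab/bacbba meet in 1. 2b->1: no, babab/bacbba meet in 1. 2b->2: ok.
bcc: 2c undefined. 2c->0: ok.
baca: 2a undefined. 2a->0: ok.
All examples now run through 3 states with every (state, symbol) defined. Accept strings end in {1}, Reject strings end in {0,2}; accept={1}.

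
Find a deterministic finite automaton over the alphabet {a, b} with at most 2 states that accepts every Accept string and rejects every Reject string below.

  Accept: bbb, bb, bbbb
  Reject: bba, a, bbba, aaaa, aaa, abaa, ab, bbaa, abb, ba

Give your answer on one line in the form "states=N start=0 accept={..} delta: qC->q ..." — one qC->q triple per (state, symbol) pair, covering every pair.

State merging on the prefix tree: take the shortest (then alphabetical) example prefix whose next move is undefined and point that move at state 0, else 1, else 2, ...; a target is out if some Accept/Reject pair would then sit in one state with the same input left (inseparable). If every existing state is out, open a new one.
a: 0a undefined. 0a->0: no, bb/abb meet in 0 with "bb" left. Open state 1: 0a->1.
b: 0b undefined. 0b->0: ok.
aa: 1a undefined. 1a->0: no, bbb/aaaa meet in 0. 1a->1: ok.
ab: 1b undefined. 1b->0: no, bbb/ab meet in 0. 1b->1: ok.
All examples now run through 2 states with every (state, symbol) defined. Accept strings end in {0}, Reject strings end in {1}; accept={0}.

states=2 start=0 accept={0} delta: 0a->1 0b->0 1a->1 1b->1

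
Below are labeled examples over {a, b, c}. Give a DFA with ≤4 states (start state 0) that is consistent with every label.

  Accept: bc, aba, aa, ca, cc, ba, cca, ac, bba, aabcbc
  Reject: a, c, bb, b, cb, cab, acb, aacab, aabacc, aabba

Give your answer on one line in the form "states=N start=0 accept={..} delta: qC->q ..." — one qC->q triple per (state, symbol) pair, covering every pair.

states=4 start=0 accept={0,2} delta: 0a->1 0b->1 0c->1 1a->2 1b->1 1c->2 2a->0 2b->3 2c->0 3a->2 3b->0 3c->0

Grow the machine one transition at a time. Run the examples from 0; the earliest place one falls off (shortest prefix, ties alphabetical) gets sent to the lowest-numbered state that keeps every Accept/Reject pair distinguishable — a pair clashes when both reach the same state with identical unread suffix — and to a fresh state only if none does.
a: 0a undefined. 0a->0: no, aa/a meet in 0. Open state 1: 0a->1.
b: 0b undefined. 0b->0: no, bc/c meet in 0 with "c" left. 0b->1: ok.
c: 0c undefined. 0c->0: no, ca/a meet in 1. 0c->1: ok.
aa: 1a undefined. 1a->0: no, bc/aabacc meet in 1 with "c" left. 1a->1: no, aa/a meet in 1. Open state 2: 1a->2.
ab: 1b undefined. 1b->0: no, aba/a meet in 1. 1b->1: ok.
ac: 1c undefined. 1c->0: no, cca/a meet in 1. 1c->1: no, bc/a meet in 1. 1c->2: ok.
aab: 2b undefined. 2b->0: no, bc/aabba meet in 2. 2b->1: no, bc/aabba meet in 2. 2b->2: no, bc/cab meet in 2. Open state 3: 2b->3.
aac: 2c undefined. 2c->0: ok.
cca: 2a undefined. 2a->0: ok.
aaba: 3a undefined. 3a->0: no, bc/aabacc meet in 2. 3a->1: no, cca/aabacc meet in 0. 3a->2: ok.
aabb: 3b undefined. 3b->0: ok.
aabc: 3c undefined. 3c->0: ok.
All examples now run through 4 states with every (state, symbol) defined. Accept strings end in {0,2}, Reject strings end in {1,3}; accept={0,2}.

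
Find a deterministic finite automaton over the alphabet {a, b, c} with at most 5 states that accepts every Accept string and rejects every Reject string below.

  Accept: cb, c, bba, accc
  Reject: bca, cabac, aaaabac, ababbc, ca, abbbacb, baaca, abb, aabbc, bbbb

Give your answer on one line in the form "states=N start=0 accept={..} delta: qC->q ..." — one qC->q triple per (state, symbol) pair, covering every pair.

Grow the machine one transition at a time. Run the examples from 0; the earliest place one falls off (shortest prefix, ties alphabetical) gets sent to the lowest-numbered state that keeps every Accept/Reject pair distinguishable — a pair clashes when both reach the same state with identical unread suffix — and to a fresh state only if none does.
a: 0a undefined. 0a->0: ok.
b: 0b undefined. 0b->0: no, cb/abbbacb meet in 0 with "cb" left. Open state 1: 0b->1.
c: 0c undefined. 0c->0: no, c/ca meet in 0. 0c->1: no, cb/abb meet in 1 with "b" left. Open state 2: 0c->2.
ba: 1a undefined. 1a->0: no, c/aaaabac meet in 2. 1a->1: ok.
bb: 1b undefined. 1b->0: no, c/aabbc meet in 2. 1b->1: no, bba/abb meet in 1. 1b->2: no, c/abb meet in 2. Open state 3: 1b->3.
bc: 1c undefined. 1c->0: ok.
ca: 2a undefined. 2a->0: ok.
cb: 2b undefined. 2b->0: no, cb/bca meet in 0. 2b->1: ok.
acc: 2c undefined. 2c->0: ok.
bba: 3a undefined. 3a->0: no, bba/bca meet in 0. 3a->1: ok.
bbb: 3b undefined. 3b->0: no, cb/abbbacb meet in 1. 3b->1: no, cb/abbbacb meet in 1. 3b->2: no, cb/abbbacb meet in 1. 3b->3: no, cb/abbbacb meet in 1. Open state 4: 3b->4.
bbbb: 4b undefined. 4b->0: ok.
aabbc: 3c undefined. 3c->0: ok.
abbba: 4a undefined. 4a->0: no, cb/abbbacb meet in 1. 4a->1: no, cb/abbbacb meet in 1. 4a->2: no, cb/abbbacb meet in 1. 4a->3: no, cb/abbbacb meet in 1. 4a->4: ok.
ababbc: 4c undefined. 4c->0: no, cb/abbbacb meet in 1. 4c->1: no, cb/ababbc meet in 1. 4c->2: no, cb/abbbacb meet in 1. 4c->3: ok.
All examples now run through 5 states with every (state, symbol) defined. Accept strings end in {1,2}, Reject strings end in {0,3,4}; accept={1,2}.

states=5 start=0 accept={1,2} delta: 0a->0 0b->1 0c->2 1a->1 1b->3 1c->0 2a->0 2b->1 2c->0 3a->1 3b->4 3c->0 4a->4 4b->0 4c->3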